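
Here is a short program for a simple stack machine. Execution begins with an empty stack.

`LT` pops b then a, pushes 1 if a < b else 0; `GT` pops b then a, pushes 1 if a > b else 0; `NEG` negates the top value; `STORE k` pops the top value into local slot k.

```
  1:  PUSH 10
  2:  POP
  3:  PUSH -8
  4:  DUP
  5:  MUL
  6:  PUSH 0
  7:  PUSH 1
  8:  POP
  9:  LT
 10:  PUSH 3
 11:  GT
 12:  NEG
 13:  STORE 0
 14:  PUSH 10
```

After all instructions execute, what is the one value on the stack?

PUSH 10  [10]
POP      []
PUSH -8  [-8]
DUP      [-8, -8]
MUL      [64]
PUSH 0   [64, 0]
PUSH 1   [64, 0, 1]
POP      [64, 0]
LT       [0]
PUSH 3   [0, 3]
GT       [0]
NEG      [0]
STORE 0  []
PUSH 10  [10]

10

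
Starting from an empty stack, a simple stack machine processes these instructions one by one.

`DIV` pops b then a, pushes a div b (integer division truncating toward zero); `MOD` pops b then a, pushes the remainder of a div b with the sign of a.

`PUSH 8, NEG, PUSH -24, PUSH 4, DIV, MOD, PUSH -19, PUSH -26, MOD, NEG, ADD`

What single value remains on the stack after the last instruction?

PUSH 8   : 8
NEG      : -8
PUSH -24 : -8 -24
PUSH 4   : -8 -24 4
DIV      : -8 -6
MOD      : -2
PUSH -19 : -2 -19
PUSH -26 : -2 -19 -26
MOD      : -2 -19
NEG      : -2 19
ADD      : 17

17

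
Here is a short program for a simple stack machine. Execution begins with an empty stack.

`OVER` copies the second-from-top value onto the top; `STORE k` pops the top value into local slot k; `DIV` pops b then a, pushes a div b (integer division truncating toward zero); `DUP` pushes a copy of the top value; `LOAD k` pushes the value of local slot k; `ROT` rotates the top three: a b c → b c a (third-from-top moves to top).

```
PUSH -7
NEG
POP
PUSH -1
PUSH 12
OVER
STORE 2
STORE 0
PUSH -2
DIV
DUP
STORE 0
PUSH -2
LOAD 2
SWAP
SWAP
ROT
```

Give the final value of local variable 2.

-1

PUSH -7 → [-7]
NEG     → [7]
POP     → []
PUSH -1 → [-1]
PUSH 12 → [-1, 12]
OVER    → [-1, 12, -1]
STORE 2 → [-1, 12]
STORE 0 → [-1]
PUSH -2 → [-1, -2]
DIV     → [0]
DUP     → [0, 0]
STORE 0 → [0]
PUSH -2 → [0, -2]
LOAD 2  → [0, -2, -1]
SWAP    → [0, -1, -2]
SWAP    → [0, -2, -1]
ROT     → [-2, -1, 0]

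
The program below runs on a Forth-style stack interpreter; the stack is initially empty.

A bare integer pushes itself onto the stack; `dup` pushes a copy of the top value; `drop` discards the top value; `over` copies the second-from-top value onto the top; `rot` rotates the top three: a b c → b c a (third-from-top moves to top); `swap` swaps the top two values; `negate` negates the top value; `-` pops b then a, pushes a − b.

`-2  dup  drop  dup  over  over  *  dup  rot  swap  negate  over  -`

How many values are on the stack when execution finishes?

4

-2     → [-2]
dup    → [-2, -2]
drop   → [-2]
dup    → [-2, -2]
over   → [-2, -2, -2]
over   → [-2, -2, -2, -2]
*      → [-2, -2, 4]
dup    → [-2, -2, 4, 4]
rot    → [-2, 4, 4, -2]
swap   → [-2, 4, -2, 4]
negate → [-2, 4, -2, -4]
over   → [-2, 4, -2, -4, -2]
-      → [-2, 4, -2, -2]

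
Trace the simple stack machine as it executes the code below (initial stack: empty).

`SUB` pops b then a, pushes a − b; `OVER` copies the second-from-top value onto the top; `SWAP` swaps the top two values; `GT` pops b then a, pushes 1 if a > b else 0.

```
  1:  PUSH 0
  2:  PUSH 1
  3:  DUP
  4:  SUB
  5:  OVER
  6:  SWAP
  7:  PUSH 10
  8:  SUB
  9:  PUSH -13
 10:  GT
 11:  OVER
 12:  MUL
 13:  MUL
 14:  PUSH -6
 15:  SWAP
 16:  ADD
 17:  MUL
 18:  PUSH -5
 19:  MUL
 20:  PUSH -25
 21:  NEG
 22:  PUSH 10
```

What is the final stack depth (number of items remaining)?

PUSH 0   → [0]
PUSH 1   → [0, 1]
DUP      → [0, 1, 1]
SUB      → [0, 0]
OVER     → [0, 0, 0]
SWAP     → [0, 0, 0]
PUSH 10  → [0, 0, 0, 10]
SUB      → [0, 0, -10]
PUSH -13 → [0, 0, -10, -13]
GT       → [0, 0, 1]
OVER     → [0, 0, 1, 0]
MUL      → [0, 0, 0]
MUL      → [0, 0]
PUSH -6  → [0, 0, -6]
SWAP     → [0, -6, 0]
ADD      → [0, -6]
MUL      → [0]
PUSH -5  → [0, -5]
MUL      → [0]
PUSH -25 → [0, -25]
NEG      → [0, 25]
PUSH 10  → [0, 25, 10]

3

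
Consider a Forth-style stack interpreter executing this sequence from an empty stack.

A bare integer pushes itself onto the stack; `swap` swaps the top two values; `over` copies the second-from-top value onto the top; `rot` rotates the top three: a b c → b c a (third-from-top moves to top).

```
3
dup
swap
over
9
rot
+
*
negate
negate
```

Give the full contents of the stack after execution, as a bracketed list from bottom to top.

3      → [3]
dup    → [3, 3]
swap   → [3, 3]
over   → [3, 3, 3]
9      → [3, 3, 3, 9]
rot    → [3, 3, 9, 3]
+      → [3, 3, 12]
*      → [3, 36]
negate → [3, -36]
negate → [3, 36]

[3, 36]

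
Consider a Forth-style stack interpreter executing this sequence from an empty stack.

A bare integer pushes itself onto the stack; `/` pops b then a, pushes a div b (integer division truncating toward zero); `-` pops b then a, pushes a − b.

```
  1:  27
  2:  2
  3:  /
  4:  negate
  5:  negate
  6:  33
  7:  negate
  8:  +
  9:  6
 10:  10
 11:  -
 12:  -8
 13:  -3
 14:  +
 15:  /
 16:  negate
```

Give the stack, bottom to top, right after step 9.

27     : 27
2      : 27 2
/      : 13
negate : -13
negate : 13
33     : 13 33
negate : 13 -33
+      : -20
6      : -20 6

[-20, 6]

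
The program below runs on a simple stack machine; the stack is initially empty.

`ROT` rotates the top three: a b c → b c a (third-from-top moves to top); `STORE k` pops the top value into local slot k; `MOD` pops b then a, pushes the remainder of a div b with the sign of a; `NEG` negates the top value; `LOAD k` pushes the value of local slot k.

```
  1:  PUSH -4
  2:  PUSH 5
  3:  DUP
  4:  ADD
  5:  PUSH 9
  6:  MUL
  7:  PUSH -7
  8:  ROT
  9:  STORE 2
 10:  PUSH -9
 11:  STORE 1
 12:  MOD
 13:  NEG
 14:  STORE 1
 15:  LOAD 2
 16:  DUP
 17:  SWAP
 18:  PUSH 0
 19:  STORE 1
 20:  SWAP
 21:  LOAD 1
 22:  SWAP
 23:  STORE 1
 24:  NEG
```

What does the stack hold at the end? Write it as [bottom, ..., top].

[-4, 0]

PUSH -4 → -4
PUSH 5  → -4 5
DUP     → -4 5 5
ADD     → -4 10
PUSH 9  → -4 10 9
MUL     → -4 90
PUSH -7 → -4 90 -7
ROT     → 90 -7 -4
STORE 2 → 90 -7
PUSH -9 → 90 -7 -9
STORE 1 → 90 -7
MOD     → 6
NEG     → -6
STORE 1 → (empty)
LOAD 2  → -4
DUP     → -4 -4
SWAP    → -4 -4
PUSH 0  → -4 -4 0
STORE 1 → -4 -4
SWAP    → -4 -4
LOAD 1  → -4 -4 0
SWAP    → -4 0 -4
STORE 1 → -4 0
NEG     → -4 0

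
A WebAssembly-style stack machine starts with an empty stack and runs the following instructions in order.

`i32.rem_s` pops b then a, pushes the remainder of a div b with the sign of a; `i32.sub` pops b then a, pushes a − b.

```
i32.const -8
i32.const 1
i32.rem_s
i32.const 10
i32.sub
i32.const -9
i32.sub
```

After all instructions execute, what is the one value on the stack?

i32.const -8 → [-8]
i32.const 1  → [-8, 1]
i32.rem_s    → [0]
i32.const 10 → [0, 10]
i32.sub      → [-10]
i32.const -9 → [-10, -9]
i32.sub      → [-1]

-1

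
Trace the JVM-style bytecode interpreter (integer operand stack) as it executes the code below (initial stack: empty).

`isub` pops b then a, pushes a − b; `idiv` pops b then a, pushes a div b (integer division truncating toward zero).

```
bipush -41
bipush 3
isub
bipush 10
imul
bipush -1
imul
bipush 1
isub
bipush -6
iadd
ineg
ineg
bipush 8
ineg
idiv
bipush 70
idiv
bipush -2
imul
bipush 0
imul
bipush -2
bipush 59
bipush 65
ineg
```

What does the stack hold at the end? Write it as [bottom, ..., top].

[0, -2, 59, -65]

bipush -41 → [-41]
bipush 3   → [-41, 3]
isub       → [-44]
bipush 10  → [-44, 10]
imul       → [-440]
bipush -1  → [-440, -1]
imul       → [440]
bipush 1   → [440, 1]
isub       → [439]
bipush -6  → [439, -6]
iadd       → [433]
ineg       → [-433]
ineg       → [433]
bipush 8   → [433, 8]
ineg       → [433, -8]
idiv       → [-54]
bipush 70  → [-54, 70]
idiv       → [0]
bipush -2  → [0, -2]
imul       → [0]
bipush 0   → [0, 0]
imul       → [0]
bipush -2  → [0, -2]
bipush 59  → [0, -2, 59]
bipush 65  → [0, -2, 59, 65]
ineg       → [0, -2, 59, -65]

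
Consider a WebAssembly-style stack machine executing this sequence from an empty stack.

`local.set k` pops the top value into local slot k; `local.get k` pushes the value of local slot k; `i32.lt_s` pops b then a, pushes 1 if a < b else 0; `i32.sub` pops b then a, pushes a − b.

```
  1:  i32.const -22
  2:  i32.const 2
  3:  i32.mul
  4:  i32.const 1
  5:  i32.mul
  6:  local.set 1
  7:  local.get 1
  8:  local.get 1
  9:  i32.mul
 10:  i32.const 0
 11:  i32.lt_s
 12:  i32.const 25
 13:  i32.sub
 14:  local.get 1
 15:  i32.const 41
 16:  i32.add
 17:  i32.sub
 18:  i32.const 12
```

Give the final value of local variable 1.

-44

i32.const -22 : [-22]
i32.const 2   : [-22, 2]
i32.mul       : [-44]
i32.const 1   : [-44, 1]
i32.mul       : [-44]
local.set 1   : []
local.get 1   : [-44]
local.get 1   : [-44, -44]
i32.mul       : [1936]
i32.const 0   : [1936, 0]
i32.lt_s      : [0]
i32.const 25  : [0, 25]
i32.sub       : [-25]
local.get 1   : [-25, -44]
i32.const 41  : [-25, -44, 41]
i32.add       : [-25, -3]
i32.sub       : [-22]
i32.const 12  : [-22, 12]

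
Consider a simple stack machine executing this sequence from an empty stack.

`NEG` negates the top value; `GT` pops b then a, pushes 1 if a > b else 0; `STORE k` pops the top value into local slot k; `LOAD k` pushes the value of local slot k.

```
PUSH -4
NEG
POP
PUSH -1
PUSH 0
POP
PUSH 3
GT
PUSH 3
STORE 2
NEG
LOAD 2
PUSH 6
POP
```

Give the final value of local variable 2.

3

PUSH -4 : -4
NEG     : 4
POP     : (empty)
PUSH -1 : -1
PUSH 0  : -1 0
POP     : -1
PUSH 3  : -1 3
GT      : 0
PUSH 3  : 0 3
STORE 2 : 0
NEG     : 0
LOAD 2  : 0 3
PUSH 6  : 0 3 6
POP     : 0 3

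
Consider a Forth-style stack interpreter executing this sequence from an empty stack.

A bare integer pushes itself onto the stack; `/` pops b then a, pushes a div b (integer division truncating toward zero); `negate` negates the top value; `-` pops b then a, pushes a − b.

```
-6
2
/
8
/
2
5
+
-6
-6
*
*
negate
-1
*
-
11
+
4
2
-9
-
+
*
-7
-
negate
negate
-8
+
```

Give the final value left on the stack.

-6     → [-6]
2      → [-6, 2]
/      → [-3]
8      → [-3, 8]
/      → [0]
2      → [0, 2]
5      → [0, 2, 5]
+      → [0, 7]
-6     → [0, 7, -6]
-6     → [0, 7, -6, -6]
*      → [0, 7, 36]
*      → [0, 252]
negate → [0, -252]
-1     → [0, -252, -1]
*      → [0, 252]
-      → [-252]
11     → [-252, 11]
+      → [-241]
4      → [-241, 4]
2      → [-241, 4, 2]
-9     → [-241, 4, 2, -9]
-      → [-241, 4, 11]
+      → [-241, 15]
*      → [-3615]
-7     → [-3615, -7]
-      → [-3608]
negate → [3608]
negate → [-3608]
-8     → [-3608, -8]
+      → [-3616]

-3616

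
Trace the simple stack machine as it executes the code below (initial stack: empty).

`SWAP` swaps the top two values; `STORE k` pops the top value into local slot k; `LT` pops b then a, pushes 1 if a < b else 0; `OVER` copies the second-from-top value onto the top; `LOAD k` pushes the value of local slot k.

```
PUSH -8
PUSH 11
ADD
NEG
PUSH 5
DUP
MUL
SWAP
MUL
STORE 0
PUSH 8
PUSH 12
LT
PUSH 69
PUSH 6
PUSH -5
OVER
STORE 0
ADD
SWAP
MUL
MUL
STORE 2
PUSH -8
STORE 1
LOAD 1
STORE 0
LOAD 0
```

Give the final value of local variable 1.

-8

PUSH -8 -> -8
PUSH 11 -> -8 11
ADD     -> 3
NEG     -> -3
PUSH 5  -> -3 5
DUP     -> -3 5 5
MUL     -> -3 25
SWAP    -> 25 -3
MUL     -> -75
STORE 0 -> (empty)
PUSH 8  -> 8
PUSH 12 -> 8 12
LT      -> 1
PUSH 69 -> 1 69
PUSH 6  -> 1 69 6
PUSH -5 -> 1 69 6 -5
OVER    -> 1 69 6 -5 6
STORE 0 -> 1 69 6 -5
ADD     -> 1 69 1
SWAP    -> 1 1 69
MUL     -> 1 69
MUL     -> 69
STORE 2 -> (empty)
PUSH -8 -> -8
STORE 1 -> (empty)
LOAD 1  -> -8
STORE 0 -> (empty)
LOAD 0  -> -8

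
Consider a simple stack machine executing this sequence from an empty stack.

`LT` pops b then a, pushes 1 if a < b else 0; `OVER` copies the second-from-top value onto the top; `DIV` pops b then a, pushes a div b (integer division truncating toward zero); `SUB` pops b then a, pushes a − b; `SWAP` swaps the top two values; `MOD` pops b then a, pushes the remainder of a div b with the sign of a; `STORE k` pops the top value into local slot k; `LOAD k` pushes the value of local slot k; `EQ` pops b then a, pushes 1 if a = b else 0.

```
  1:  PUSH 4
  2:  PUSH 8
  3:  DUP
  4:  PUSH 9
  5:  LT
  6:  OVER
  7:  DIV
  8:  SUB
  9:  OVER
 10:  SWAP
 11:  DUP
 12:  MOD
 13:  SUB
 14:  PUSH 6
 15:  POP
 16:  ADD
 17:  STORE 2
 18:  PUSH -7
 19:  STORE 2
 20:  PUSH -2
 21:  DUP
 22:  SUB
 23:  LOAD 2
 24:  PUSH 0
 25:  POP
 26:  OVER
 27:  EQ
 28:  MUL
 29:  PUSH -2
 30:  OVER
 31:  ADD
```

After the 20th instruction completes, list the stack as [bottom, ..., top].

PUSH 4   [4]
PUSH 8   [4, 8]
DUP      [4, 8, 8]
PUSH 9   [4, 8, 8, 9]
LT       [4, 8, 1]
OVER     [4, 8, 1, 8]
DIV      [4, 8, 0]
SUB      [4, 8]
OVER     [4, 8, 4]
SWAP     [4, 4, 8]
DUP      [4, 4, 8, 8]
MOD      [4, 4, 0]
SUB      [4, 4]
PUSH 6   [4, 4, 6]
POP      [4, 4]
ADD      [8]
STORE 2  []
PUSH -7  [-7]
STORE 2  []
PUSH -2  [-2]

[-2]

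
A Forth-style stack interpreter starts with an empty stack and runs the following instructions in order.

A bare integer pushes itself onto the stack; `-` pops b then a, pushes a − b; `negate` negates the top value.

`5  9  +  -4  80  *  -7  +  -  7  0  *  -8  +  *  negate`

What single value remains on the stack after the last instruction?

5      -> [5]
9      -> [5, 9]
+      -> [14]
-4     -> [14, -4]
80     -> [14, -4, 80]
*      -> [14, -320]
-7     -> [14, -320, -7]
+      -> [14, -327]
-      -> [341]
7      -> [341, 7]
0      -> [341, 7, 0]
*      -> [341, 0]
-8     -> [341, 0, -8]
+      -> [341, -8]
*      -> [-2728]
negate -> [2728]

2728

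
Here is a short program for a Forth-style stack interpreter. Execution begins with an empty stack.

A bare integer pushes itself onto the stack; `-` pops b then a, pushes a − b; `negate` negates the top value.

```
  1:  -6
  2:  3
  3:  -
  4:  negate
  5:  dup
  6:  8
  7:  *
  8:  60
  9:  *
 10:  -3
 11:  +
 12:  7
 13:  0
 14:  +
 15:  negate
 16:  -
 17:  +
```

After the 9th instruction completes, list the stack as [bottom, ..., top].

[9, 4320]

-6     : -6
3      : -6 3
-      : -9
negate : 9
dup    : 9 9
8      : 9 9 8
*      : 9 72
60     : 9 72 60
*      : 9 4320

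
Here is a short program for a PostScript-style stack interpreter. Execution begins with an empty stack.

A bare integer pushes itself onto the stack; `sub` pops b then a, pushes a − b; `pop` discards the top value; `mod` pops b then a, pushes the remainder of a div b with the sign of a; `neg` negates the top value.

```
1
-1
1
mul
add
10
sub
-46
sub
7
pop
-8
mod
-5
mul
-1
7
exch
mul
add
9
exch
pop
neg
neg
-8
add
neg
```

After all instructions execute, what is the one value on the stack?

1    : [1]
-1   : [1, -1]
1    : [1, -1, 1]
mul  : [1, -1]
add  : [0]
10   : [0, 10]
sub  : [-10]
-46  : [-10, -46]
sub  : [36]
7    : [36, 7]
pop  : [36]
-8   : [36, -8]
mod  : [4]
-5   : [4, -5]
mul  : [-20]
-1   : [-20, -1]
7    : [-20, -1, 7]
exch : [-20, 7, -1]
mul  : [-20, -7]
add  : [-27]
9    : [-27, 9]
exch : [9, -27]
pop  : [9]
neg  : [-9]
neg  : [9]
-8   : [9, -8]
add  : [1]
neg  : [-1]

-1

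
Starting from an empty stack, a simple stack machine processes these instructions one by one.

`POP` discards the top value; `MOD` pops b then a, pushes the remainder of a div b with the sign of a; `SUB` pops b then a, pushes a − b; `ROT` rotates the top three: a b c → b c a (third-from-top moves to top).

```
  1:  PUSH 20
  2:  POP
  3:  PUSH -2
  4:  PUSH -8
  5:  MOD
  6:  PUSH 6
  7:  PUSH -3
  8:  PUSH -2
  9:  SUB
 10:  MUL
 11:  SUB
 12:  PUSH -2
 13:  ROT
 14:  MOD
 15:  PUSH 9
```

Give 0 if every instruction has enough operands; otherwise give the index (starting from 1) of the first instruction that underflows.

13

PUSH 20 -> [20]
POP     -> []
PUSH -2 -> [-2]
PUSH -8 -> [-2, -8]
MOD     -> [-2]
PUSH 6  -> [-2, 6]
PUSH -3 -> [-2, 6, -3]
PUSH -2 -> [-2, 6, -3, -2]
SUB     -> [-2, 6, -1]
MUL     -> [-2, -6]
SUB     -> [4]
PUSH -2 -> [4, -2]
ROT  — needs 3 operands, stack has 2 → underflow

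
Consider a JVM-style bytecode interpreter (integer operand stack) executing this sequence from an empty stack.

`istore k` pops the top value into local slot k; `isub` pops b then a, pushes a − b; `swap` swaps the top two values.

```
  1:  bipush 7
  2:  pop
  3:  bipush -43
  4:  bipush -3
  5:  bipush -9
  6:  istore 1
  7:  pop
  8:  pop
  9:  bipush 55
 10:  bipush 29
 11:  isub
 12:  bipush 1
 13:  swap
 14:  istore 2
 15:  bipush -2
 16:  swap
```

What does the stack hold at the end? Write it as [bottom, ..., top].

[-2, 1]

bipush 7    7
pop         (empty)
bipush -43  -43
bipush -3   -43 -3
bipush -9   -43 -3 -9
istore 1    -43 -3
pop         -43
pop         (empty)
bipush 55   55
bipush 29   55 29
isub        26
bipush 1    26 1
swap        1 26
istore 2    1
bipush -2   1 -2
swap        -2 1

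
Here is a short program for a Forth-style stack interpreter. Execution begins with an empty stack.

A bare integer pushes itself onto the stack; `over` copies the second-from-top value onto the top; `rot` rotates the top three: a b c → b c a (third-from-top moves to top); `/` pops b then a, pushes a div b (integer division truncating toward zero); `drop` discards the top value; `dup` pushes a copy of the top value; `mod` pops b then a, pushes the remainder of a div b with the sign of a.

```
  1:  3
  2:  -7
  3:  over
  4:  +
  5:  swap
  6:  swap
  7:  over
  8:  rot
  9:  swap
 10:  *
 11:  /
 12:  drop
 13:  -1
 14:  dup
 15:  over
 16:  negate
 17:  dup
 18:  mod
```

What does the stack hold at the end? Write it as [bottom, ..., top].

[-1, -1, 0]

3      -> [3]
-7     -> [3, -7]
over   -> [3, -7, 3]
+      -> [3, -4]
swap   -> [-4, 3]
swap   -> [3, -4]
over   -> [3, -4, 3]
rot    -> [-4, 3, 3]
swap   -> [-4, 3, 3]
*      -> [-4, 9]
/      -> [0]
drop   -> []
-1     -> [-1]
dup    -> [-1, -1]
over   -> [-1, -1, -1]
negate -> [-1, -1, 1]
dup    -> [-1, -1, 1, 1]
mod    -> [-1, -1, 0]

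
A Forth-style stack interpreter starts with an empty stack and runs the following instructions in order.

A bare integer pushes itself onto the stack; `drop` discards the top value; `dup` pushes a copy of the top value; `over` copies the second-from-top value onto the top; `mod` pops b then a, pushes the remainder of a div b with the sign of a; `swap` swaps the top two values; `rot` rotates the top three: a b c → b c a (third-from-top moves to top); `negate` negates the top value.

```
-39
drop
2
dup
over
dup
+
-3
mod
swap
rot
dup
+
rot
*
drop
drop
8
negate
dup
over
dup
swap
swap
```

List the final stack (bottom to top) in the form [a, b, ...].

[-8, -8, -8, -8]

-39     [-39]
drop    []
2       [2]
dup     [2, 2]
over    [2, 2, 2]
dup     [2, 2, 2, 2]
+       [2, 2, 4]
-3      [2, 2, 4, -3]
mod     [2, 2, 1]
swap    [2, 1, 2]
rot     [1, 2, 2]
dup     [1, 2, 2, 2]
+       [1, 2, 4]
rot     [2, 4, 1]
*       [2, 4]
drop    [2]
drop    []
8       [8]
negate  [-8]
dup     [-8, -8]
over    [-8, -8, -8]
dup     [-8, -8, -8, -8]
swap    [-8, -8, -8, -8]
swap    [-8, -8, -8, -8]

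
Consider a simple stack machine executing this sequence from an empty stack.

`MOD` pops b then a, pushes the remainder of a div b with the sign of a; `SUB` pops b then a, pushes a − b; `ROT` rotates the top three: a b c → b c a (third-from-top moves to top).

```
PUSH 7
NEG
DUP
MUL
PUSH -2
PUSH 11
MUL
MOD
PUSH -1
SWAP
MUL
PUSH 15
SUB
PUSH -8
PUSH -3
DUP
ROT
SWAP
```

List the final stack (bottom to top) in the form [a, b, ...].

[-20, -3, -8, -3]

PUSH 7   [7]
NEG      [-7]
DUP      [-7, -7]
MUL      [49]
PUSH -2  [49, -2]
PUSH 11  [49, -2, 11]
MUL      [49, -22]
MOD      [5]
PUSH -1  [5, -1]
SWAP     [-1, 5]
MUL      [-5]
PUSH 15  [-5, 15]
SUB      [-20]
PUSH -8  [-20, -8]
PUSH -3  [-20, -8, -3]
DUP      [-20, -8, -3, -3]
ROT      [-20, -3, -3, -8]
SWAP     [-20, -3, -8, -3]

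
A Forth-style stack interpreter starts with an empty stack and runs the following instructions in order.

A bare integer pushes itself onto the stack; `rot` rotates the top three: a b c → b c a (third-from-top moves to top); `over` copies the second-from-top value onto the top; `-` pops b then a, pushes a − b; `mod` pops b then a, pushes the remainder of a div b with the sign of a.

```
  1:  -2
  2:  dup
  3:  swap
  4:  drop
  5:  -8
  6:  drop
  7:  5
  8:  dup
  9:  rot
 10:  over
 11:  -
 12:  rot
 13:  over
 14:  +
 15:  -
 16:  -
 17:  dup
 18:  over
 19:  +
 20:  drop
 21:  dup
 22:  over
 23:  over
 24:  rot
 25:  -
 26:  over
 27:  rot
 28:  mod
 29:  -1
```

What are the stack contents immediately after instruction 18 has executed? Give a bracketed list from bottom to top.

-2   -> [-2]
dup  -> [-2, -2]
swap -> [-2, -2]
drop -> [-2]
-8   -> [-2, -8]
drop -> [-2]
5    -> [-2, 5]
dup  -> [-2, 5, 5]
rot  -> [5, 5, -2]
over -> [5, 5, -2, 5]
-    -> [5, 5, -7]
rot  -> [5, -7, 5]
over -> [5, -7, 5, -7]
+    -> [5, -7, -2]
-    -> [5, -5]
-    -> [10]
dup  -> [10, 10]
over -> [10, 10, 10]

[10, 10, 10]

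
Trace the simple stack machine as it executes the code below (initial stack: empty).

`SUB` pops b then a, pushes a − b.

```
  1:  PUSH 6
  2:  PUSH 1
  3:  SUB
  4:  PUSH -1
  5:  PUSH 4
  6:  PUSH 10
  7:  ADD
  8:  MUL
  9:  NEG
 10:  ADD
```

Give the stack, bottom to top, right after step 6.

PUSH 6  : 6
PUSH 1  : 6 1
SUB     : 5
PUSH -1 : 5 -1
PUSH 4  : 5 -1 4
PUSH 10 : 5 -1 4 10

[5, -1, 4, 10]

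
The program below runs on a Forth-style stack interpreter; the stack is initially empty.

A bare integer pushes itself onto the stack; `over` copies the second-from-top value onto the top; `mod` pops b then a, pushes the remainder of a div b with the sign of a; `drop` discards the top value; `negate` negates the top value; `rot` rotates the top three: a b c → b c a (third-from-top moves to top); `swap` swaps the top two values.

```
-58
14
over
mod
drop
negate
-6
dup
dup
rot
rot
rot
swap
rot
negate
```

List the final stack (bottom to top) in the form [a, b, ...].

[58, -6, -6, 6]

-58    : -58
14     : -58 14
over   : -58 14 -58
mod    : -58 14
drop   : -58
negate : 58
-6     : 58 -6
dup    : 58 -6 -6
dup    : 58 -6 -6 -6
rot    : 58 -6 -6 -6
rot    : 58 -6 -6 -6
rot    : 58 -6 -6 -6
swap   : 58 -6 -6 -6
rot    : 58 -6 -6 -6
negate : 58 -6 -6 6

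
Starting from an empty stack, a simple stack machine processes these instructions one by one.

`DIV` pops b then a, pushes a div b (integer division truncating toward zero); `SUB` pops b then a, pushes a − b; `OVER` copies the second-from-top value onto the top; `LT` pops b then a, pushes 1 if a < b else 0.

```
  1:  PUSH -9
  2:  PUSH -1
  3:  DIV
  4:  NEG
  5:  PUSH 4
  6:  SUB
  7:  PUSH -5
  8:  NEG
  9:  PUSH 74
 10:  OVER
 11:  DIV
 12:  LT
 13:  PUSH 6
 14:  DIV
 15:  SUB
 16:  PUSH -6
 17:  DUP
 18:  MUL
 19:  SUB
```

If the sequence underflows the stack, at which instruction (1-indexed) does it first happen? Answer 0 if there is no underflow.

PUSH -9 -> [-9]
PUSH -1 -> [-9, -1]
DIV     -> [9]
NEG     -> [-9]
PUSH 4  -> [-9, 4]
SUB     -> [-13]
PUSH -5 -> [-13, -5]
NEG     -> [-13, 5]
PUSH 74 -> [-13, 5, 74]
OVER    -> [-13, 5, 74, 5]
DIV     -> [-13, 5, 14]
LT      -> [-13, 1]
PUSH 6  -> [-13, 1, 6]
DIV     -> [-13, 0]
SUB     -> [-13]
PUSH -6 -> [-13, -6]
DUP     -> [-13, -6, -6]
MUL     -> [-13, 36]
SUB     -> [-49]

0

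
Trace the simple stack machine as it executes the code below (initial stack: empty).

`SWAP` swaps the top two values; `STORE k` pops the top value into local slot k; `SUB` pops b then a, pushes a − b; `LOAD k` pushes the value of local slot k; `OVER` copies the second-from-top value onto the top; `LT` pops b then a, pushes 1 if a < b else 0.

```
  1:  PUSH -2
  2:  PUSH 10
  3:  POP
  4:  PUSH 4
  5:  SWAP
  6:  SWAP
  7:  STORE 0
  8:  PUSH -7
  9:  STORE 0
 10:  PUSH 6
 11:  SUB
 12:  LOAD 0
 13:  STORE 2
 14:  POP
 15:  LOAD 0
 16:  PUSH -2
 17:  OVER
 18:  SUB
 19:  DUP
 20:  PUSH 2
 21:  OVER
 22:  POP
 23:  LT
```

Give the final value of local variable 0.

-7

PUSH -2 -> -2
PUSH 10 -> -2 10
POP     -> -2
PUSH 4  -> -2 4
SWAP    -> 4 -2
SWAP    -> -2 4
STORE 0 -> -2
PUSH -7 -> -2 -7
STORE 0 -> -2
PUSH 6  -> -2 6
SUB     -> -8
LOAD 0  -> -8 -7
STORE 2 -> -8
POP     -> (empty)
LOAD 0  -> -7
PUSH -2 -> -7 -2
OVER    -> -7 -2 -7
SUB     -> -7 5
DUP     -> -7 5 5
PUSH 2  -> -7 5 5 2
OVER    -> -7 5 5 2 5
POP     -> -7 5 5 2
LT      -> -7 5 0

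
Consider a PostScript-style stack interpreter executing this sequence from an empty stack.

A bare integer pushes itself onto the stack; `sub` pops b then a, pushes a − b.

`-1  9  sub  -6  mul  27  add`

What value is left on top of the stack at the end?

-1  → [-1]
9   → [-1, 9]
sub → [-10]
-6  → [-10, -6]
mul → [60]
27  → [60, 27]
add → [87]

87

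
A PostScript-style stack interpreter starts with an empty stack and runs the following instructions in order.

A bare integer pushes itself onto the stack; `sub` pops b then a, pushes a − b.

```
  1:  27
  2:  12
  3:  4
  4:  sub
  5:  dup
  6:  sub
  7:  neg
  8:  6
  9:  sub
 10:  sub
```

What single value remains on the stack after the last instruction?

27  -> 27
12  -> 27 12
4   -> 27 12 4
sub -> 27 8
dup -> 27 8 8
sub -> 27 0
neg -> 27 0
6   -> 27 0 6
sub -> 27 -6
sub -> 33

33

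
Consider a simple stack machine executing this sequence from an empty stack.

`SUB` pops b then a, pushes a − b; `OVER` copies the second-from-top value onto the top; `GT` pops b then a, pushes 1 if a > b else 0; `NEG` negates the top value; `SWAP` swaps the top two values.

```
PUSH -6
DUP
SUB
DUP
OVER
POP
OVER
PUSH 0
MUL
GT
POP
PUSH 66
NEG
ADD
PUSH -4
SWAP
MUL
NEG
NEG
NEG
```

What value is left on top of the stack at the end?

-264

PUSH -6 -> [-6]
DUP     -> [-6, -6]
SUB     -> [0]
DUP     -> [0, 0]
OVER    -> [0, 0, 0]
POP     -> [0, 0]
OVER    -> [0, 0, 0]
PUSH 0  -> [0, 0, 0, 0]
MUL     -> [0, 0, 0]
GT      -> [0, 0]
POP     -> [0]
PUSH 66 -> [0, 66]
NEG     -> [0, -66]
ADD     -> [-66]
PUSH -4 -> [-66, -4]
SWAP    -> [-4, -66]
MUL     -> [264]
NEG     -> [-264]
NEG     -> [264]
NEG     -> [-264]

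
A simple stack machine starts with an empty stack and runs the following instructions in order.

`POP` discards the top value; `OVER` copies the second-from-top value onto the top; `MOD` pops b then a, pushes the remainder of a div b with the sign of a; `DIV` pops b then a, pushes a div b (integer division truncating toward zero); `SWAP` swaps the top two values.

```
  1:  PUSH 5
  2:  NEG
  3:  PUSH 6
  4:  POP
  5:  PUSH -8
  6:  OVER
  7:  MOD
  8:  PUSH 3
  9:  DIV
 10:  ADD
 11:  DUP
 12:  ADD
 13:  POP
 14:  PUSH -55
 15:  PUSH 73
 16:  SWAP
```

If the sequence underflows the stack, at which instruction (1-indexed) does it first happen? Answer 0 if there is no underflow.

0

PUSH 5    5
NEG       -5
PUSH 6    -5 6
POP       -5
PUSH -8   -5 -8
OVER      -5 -8 -5
MOD       -5 -3
PUSH 3    -5 -3 3
DIV       -5 -1
ADD       -6
DUP       -6 -6
ADD       -12
POP       (empty)
PUSH -55  -55
PUSH 73   -55 73
SWAP      73 -55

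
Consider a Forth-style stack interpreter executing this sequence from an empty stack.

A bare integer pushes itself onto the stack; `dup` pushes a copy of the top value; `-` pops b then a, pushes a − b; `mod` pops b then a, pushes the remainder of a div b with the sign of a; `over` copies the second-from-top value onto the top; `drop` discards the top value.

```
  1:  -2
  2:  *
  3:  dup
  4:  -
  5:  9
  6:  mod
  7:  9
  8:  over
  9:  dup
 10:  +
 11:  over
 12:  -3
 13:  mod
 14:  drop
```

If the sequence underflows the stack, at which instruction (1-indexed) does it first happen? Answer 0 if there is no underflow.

-2 : [-2]
*  — needs 2 operands, stack has 1 → underflow

2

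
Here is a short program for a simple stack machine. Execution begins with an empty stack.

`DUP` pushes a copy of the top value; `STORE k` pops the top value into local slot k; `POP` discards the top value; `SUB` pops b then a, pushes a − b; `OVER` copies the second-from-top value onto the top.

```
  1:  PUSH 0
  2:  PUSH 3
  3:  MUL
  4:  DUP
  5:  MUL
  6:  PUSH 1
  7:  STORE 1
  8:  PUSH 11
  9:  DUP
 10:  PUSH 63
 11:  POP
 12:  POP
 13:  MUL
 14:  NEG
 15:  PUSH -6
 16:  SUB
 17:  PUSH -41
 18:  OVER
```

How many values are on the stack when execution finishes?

3

PUSH 0   : [0]
PUSH 3   : [0, 3]
MUL      : [0]
DUP      : [0, 0]
MUL      : [0]
PUSH 1   : [0, 1]
STORE 1  : [0]
PUSH 11  : [0, 11]
DUP      : [0, 11, 11]
PUSH 63  : [0, 11, 11, 63]
POP      : [0, 11, 11]
POP      : [0, 11]
MUL      : [0]
NEG      : [0]
PUSH -6  : [0, -6]
SUB      : [6]
PUSH -41 : [6, -41]
OVER     : [6, -41, 6]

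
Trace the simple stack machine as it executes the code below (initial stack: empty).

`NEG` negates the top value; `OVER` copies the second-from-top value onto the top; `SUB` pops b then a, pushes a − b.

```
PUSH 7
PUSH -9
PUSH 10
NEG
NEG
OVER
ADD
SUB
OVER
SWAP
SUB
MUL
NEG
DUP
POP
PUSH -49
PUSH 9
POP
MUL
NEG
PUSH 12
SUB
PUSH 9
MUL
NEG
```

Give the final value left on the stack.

PUSH 7   -> 7
PUSH -9  -> 7 -9
PUSH 10  -> 7 -9 10
NEG      -> 7 -9 -10
NEG      -> 7 -9 10
OVER     -> 7 -9 10 -9
ADD      -> 7 -9 1
SUB      -> 7 -10
OVER     -> 7 -10 7
SWAP     -> 7 7 -10
SUB      -> 7 17
MUL      -> 119
NEG      -> -119
DUP      -> -119 -119
POP      -> -119
PUSH -49 -> -119 -49
PUSH 9   -> -119 -49 9
POP      -> -119 -49
MUL      -> 5831
NEG      -> -5831
PUSH 12  -> -5831 12
SUB      -> -5843
PUSH 9   -> -5843 9
MUL      -> -52587
NEG      -> 52587

52587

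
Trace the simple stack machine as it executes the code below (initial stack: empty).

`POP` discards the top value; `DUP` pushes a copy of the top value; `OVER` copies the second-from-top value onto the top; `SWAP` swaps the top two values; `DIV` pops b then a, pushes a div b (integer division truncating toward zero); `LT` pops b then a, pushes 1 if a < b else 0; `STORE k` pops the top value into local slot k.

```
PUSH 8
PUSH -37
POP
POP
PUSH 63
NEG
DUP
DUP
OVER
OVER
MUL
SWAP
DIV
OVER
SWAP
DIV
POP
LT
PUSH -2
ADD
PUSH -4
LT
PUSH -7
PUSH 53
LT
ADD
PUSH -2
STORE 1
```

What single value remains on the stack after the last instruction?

1

PUSH 8   → [8]
PUSH -37 → [8, -37]
POP      → [8]
POP      → []
PUSH 63  → [63]
NEG      → [-63]
DUP      → [-63, -63]
DUP      → [-63, -63, -63]
OVER     → [-63, -63, -63, -63]
OVER     → [-63, -63, -63, -63, -63]
MUL      → [-63, -63, -63, 3969]
SWAP     → [-63, -63, 3969, -63]
DIV      → [-63, -63, -63]
OVER     → [-63, -63, -63, -63]
SWAP     → [-63, -63, -63, -63]
DIV      → [-63, -63, 1]
POP      → [-63, -63]
LT       → [0]
PUSH -2  → [0, -2]
ADD      → [-2]
PUSH -4  → [-2, -4]
LT       → [0]
PUSH -7  → [0, -7]
PUSH 53  → [0, -7, 53]
LT       → [0, 1]
ADD      → [1]
PUSH -2  → [1, -2]
STORE 1  → [1]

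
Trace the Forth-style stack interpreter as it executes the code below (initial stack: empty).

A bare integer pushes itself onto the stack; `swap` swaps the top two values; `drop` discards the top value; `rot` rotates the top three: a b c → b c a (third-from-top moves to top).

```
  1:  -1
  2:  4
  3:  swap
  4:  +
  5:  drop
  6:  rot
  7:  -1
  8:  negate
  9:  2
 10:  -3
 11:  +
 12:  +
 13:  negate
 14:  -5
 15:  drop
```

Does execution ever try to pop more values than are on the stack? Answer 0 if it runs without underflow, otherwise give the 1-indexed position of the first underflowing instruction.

-1    [-1]
4     [-1, 4]
swap  [4, -1]
+     [3]
drop  []
rot  — needs 3 operands, stack has 0 → underflow

6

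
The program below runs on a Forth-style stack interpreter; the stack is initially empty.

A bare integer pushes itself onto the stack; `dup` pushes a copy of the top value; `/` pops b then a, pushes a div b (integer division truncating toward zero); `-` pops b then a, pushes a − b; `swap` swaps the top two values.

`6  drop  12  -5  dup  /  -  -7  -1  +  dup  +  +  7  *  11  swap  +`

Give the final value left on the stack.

-24

6    -> [6]
drop -> []
12   -> [12]
-5   -> [12, -5]
dup  -> [12, -5, -5]
/    -> [12, 1]
-    -> [11]
-7   -> [11, -7]
-1   -> [11, -7, -1]
+    -> [11, -8]
dup  -> [11, -8, -8]
+    -> [11, -16]
+    -> [-5]
7    -> [-5, 7]
*    -> [-35]
11   -> [-35, 11]
swap -> [11, -35]
+    -> [-24]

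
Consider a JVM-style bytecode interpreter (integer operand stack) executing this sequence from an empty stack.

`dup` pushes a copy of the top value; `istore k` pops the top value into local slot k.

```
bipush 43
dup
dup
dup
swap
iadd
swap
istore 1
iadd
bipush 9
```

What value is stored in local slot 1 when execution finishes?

bipush 43 : [43]
dup       : [43, 43]
dup       : [43, 43, 43]
dup       : [43, 43, 43, 43]
swap      : [43, 43, 43, 43]
iadd      : [43, 43, 86]
swap      : [43, 86, 43]
istore 1  : [43, 86]
iadd      : [129]
bipush 9  : [129, 9]

43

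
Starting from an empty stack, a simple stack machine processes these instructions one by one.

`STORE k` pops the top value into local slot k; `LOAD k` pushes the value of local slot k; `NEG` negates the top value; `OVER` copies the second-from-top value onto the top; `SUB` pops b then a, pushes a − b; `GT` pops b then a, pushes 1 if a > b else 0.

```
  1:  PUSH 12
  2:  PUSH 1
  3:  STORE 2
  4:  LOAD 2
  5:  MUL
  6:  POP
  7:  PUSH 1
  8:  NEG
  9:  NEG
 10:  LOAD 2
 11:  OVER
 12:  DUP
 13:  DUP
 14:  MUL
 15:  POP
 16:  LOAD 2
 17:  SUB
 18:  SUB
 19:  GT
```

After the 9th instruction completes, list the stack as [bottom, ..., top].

[1]

PUSH 12 : [12]
PUSH 1  : [12, 1]
STORE 2 : [12]
LOAD 2  : [12, 1]
MUL     : [12]
POP     : []
PUSH 1  : [1]
NEG     : [-1]
NEG     : [1]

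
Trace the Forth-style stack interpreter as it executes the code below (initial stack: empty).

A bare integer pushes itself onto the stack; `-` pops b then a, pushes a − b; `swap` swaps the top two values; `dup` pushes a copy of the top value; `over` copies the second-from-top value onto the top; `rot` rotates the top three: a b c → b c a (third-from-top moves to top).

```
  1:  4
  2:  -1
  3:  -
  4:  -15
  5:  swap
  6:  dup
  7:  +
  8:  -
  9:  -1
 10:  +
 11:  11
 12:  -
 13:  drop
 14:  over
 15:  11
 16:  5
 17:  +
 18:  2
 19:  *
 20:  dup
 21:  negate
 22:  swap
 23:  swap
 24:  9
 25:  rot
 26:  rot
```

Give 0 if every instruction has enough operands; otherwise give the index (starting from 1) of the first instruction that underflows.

14

4     [4]
-1    [4, -1]
-     [5]
-15   [5, -15]
swap  [-15, 5]
dup   [-15, 5, 5]
+     [-15, 10]
-     [-25]
-1    [-25, -1]
+     [-26]
11    [-26, 11]
-     [-37]
drop  []
over  — needs 2 operands, stack has 0 → underflow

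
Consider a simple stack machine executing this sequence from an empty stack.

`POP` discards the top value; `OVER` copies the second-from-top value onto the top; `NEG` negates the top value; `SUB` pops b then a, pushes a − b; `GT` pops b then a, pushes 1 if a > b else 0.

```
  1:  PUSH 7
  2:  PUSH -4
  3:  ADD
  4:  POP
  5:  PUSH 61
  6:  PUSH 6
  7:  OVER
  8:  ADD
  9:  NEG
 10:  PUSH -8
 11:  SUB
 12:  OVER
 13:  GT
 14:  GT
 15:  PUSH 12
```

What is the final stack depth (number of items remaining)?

PUSH 7  → 7
PUSH -4 → 7 -4
ADD     → 3
POP     → (empty)
PUSH 61 → 61
PUSH 6  → 61 6
OVER    → 61 6 61
ADD     → 61 67
NEG     → 61 -67
PUSH -8 → 61 -67 -8
SUB     → 61 -59
OVER    → 61 -59 61
GT      → 61 0
GT      → 1
PUSH 12 → 1 12

2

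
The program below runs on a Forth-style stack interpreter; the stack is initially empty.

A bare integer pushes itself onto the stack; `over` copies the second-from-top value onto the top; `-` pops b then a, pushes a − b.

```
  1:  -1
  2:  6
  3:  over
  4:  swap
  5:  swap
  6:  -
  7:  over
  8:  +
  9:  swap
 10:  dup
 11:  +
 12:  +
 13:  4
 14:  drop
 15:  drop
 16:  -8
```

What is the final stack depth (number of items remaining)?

1

-1   -> [-1]
6    -> [-1, 6]
over -> [-1, 6, -1]
swap -> [-1, -1, 6]
swap -> [-1, 6, -1]
-    -> [-1, 7]
over -> [-1, 7, -1]
+    -> [-1, 6]
swap -> [6, -1]
dup  -> [6, -1, -1]
+    -> [6, -2]
+    -> [4]
4    -> [4, 4]
drop -> [4]
drop -> []
-8   -> [-8]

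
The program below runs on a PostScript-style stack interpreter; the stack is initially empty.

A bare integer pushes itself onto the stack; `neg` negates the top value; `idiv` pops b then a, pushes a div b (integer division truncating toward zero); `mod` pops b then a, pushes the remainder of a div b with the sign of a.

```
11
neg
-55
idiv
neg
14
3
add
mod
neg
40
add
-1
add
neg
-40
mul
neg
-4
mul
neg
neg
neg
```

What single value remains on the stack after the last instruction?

11   → [11]
neg  → [-11]
-55  → [-11, -55]
idiv → [0]
neg  → [0]
14   → [0, 14]
3    → [0, 14, 3]
add  → [0, 17]
mod  → [0]
neg  → [0]
40   → [0, 40]
add  → [40]
-1   → [40, -1]
add  → [39]
neg  → [-39]
-40  → [-39, -40]
mul  → [1560]
neg  → [-1560]
-4   → [-1560, -4]
mul  → [6240]
neg  → [-6240]
neg  → [6240]
neg  → [-6240]

-6240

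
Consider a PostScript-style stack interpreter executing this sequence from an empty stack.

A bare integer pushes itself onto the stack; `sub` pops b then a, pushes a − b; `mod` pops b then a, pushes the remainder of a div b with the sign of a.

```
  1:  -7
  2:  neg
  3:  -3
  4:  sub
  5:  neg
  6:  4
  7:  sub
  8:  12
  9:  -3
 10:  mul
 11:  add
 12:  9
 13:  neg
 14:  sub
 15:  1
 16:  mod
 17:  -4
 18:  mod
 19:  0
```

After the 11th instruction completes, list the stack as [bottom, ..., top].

-7  : -7
neg : 7
-3  : 7 -3
sub : 10
neg : -10
4   : -10 4
sub : -14
12  : -14 12
-3  : -14 12 -3
mul : -14 -36
add : -50

[-50]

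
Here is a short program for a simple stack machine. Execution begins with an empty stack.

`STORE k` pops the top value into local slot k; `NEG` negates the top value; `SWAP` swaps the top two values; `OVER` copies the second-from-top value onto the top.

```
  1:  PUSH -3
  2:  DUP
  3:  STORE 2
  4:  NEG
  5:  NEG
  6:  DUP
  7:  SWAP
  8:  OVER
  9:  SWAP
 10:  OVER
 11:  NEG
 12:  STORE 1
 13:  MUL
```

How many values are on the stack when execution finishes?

PUSH -3 : [-3]
DUP     : [-3, -3]
STORE 2 : [-3]
NEG     : [3]
NEG     : [-3]
DUP     : [-3, -3]
SWAP    : [-3, -3]
OVER    : [-3, -3, -3]
SWAP    : [-3, -3, -3]
OVER    : [-3, -3, -3, -3]
NEG     : [-3, -3, -3, 3]
STORE 1 : [-3, -3, -3]
MUL     : [-3, 9]

2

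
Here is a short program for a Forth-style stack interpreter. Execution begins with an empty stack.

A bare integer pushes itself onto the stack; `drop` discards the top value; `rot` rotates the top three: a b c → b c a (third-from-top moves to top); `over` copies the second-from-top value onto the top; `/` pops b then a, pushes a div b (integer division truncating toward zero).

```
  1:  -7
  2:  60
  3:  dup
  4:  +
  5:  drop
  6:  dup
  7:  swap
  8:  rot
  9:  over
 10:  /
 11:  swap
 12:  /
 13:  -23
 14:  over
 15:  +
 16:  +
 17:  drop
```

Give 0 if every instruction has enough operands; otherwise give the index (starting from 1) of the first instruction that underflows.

8

-7   : [-7]
60   : [-7, 60]
dup  : [-7, 60, 60]
+    : [-7, 120]
drop : [-7]
dup  : [-7, -7]
swap : [-7, -7]
rot  — needs 3 operands, stack has 2 → underflow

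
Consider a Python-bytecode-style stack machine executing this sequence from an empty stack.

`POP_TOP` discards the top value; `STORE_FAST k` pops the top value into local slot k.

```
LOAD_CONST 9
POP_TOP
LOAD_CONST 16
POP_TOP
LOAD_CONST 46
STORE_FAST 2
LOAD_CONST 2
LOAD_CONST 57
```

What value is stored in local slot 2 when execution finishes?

LOAD_CONST 9   [9]
POP_TOP        []
LOAD_CONST 16  [16]
POP_TOP        []
LOAD_CONST 46  [46]
STORE_FAST 2   []
LOAD_CONST 2   [2]
LOAD_CONST 57  [2, 57]

46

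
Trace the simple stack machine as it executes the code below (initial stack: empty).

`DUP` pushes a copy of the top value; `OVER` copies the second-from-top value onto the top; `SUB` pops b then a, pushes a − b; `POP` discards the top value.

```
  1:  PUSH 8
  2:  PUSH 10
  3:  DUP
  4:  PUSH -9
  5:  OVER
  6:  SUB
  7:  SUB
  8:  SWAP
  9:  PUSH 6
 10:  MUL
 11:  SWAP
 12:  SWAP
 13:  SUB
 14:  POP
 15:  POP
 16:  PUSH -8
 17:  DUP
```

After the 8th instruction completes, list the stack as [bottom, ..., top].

PUSH 8  → [8]
PUSH 10 → [8, 10]
DUP     → [8, 10, 10]
PUSH -9 → [8, 10, 10, -9]
OVER    → [8, 10, 10, -9, 10]
SUB     → [8, 10, 10, -19]
SUB     → [8, 10, 29]
SWAP    → [8, 29, 10]

[8, 29, 10]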